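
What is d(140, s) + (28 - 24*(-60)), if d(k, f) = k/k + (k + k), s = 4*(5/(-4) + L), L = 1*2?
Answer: 1749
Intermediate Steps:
L = 2
s = 3 (s = 4*(5/(-4) + 2) = 4*(5*(-1/4) + 2) = 4*(-5/4 + 2) = 4*(3/4) = 3)
d(k, f) = 1 + 2*k
d(140, s) + (28 - 24*(-60)) = (1 + 2*140) + (28 - 24*(-60)) = (1 + 280) + (28 + 1440) = 281 + 1468 = 1749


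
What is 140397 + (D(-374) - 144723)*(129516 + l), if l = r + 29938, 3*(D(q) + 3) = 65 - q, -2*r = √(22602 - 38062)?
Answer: -69160997315/3 + 433739*I*√3865/3 ≈ -2.3054e+10 + 8.9884e+6*I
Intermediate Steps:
r = -I*√3865 (r = -√(22602 - 38062)/2 = -I*√3865 ≈ -62.169*I)
D(q) = 56/3 - q/3 (D(q) = -3 + (65 - q)/3 = -3 + (65/3 - q/3) = 56/3 - q/3)
l = 29938 - I*√3865 (l = -I*√3865 + 29938 = 29938 - I*√3865 ≈ 29938.0 - 62.169*I)
140397 + (D(-374) - 144723)*(129516 + l) = 140397 + ((56/3 - ⅓*(-374)) - 144723)*(129516 + (29938 - I*√3865)) = 140397 + ((56/3 + 374/3) - 144723)*(159454 - I*√3865) = 140397 + (430/3 - 144723)*(159454 - I*√3865) = 140397 - 433739*(159454 - I*√3865)/3 = 140397 + (-69161418506/3 + 433739*I*√3865/3) = -69160997315/3 + 433739*I*√3865/3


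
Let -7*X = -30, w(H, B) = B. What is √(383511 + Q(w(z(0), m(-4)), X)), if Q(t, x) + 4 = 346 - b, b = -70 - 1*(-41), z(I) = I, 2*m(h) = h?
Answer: √383882 ≈ 619.58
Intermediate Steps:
m(h) = h/2
b = -29 (b = -70 + 41 = -29)
X = 30/7 (X = -⅐*(-30) = 30/7 ≈ 4.2857)
Q(t, x) = 371 (Q(t, x) = -4 + (346 - 1*(-29)) = -4 + (346 + 29) = -4 + 375 = 371)
√(383511 + Q(w(z(0), m(-4)), X)) = √(383511 + 371) = √383882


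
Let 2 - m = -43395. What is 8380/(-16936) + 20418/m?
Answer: -4466903/183742898 ≈ -0.024311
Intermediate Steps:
m = 43397 (m = 2 - 1*(-43395) = 2 + 43395 = 43397)
8380/(-16936) + 20418/m = 8380/(-16936) + 20418/43397 = 8380*(-1/16936) + 20418*(1/43397) = -2095/4234 + 20418/43397 = -4466903/183742898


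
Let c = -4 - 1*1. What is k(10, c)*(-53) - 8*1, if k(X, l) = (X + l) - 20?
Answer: 787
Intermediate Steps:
c = -5 (c = -4 - 1 = -5)
k(X, l) = -20 + X + l
k(10, c)*(-53) - 8*1 = (-20 + 10 - 5)*(-53) - 8*1 = -15*(-53) - 8 = 795 - 8 = 787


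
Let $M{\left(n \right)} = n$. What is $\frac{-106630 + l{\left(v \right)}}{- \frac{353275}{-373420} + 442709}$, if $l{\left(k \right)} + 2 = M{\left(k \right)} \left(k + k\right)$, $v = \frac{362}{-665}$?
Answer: $- \frac{3521729554980608}{14621439781724475} \approx -0.24086$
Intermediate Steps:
$v = - \frac{362}{665}$ ($v = 362 \left(- \frac{1}{665}\right) = - \frac{362}{665} \approx -0.54436$)
$l{\left(k \right)} = -2 + 2 k^{2}$ ($l{\left(k \right)} = -2 + k \left(k + k\right) = -2 + k 2 k = -2 + 2 k^{2}$)
$\frac{-106630 + l{\left(v \right)}}{- \frac{353275}{-373420} + 442709} = \frac{-106630 - \left(2 - 2 \left(- \frac{362}{665}\right)^{2}\right)}{- \frac{353275}{-373420} + 442709} = \frac{-106630 + \left(-2 + 2 \cdot \frac{131044}{442225}\right)}{\left(-353275\right) \left(- \frac{1}{373420}\right) + 442709} = \frac{-106630 + \left(-2 + \frac{262088}{442225}\right)}{\frac{70655}{74684} + 442709} = \frac{-106630 - \frac{622362}{442225}}{\frac{33063349611}{74684}} = \left(- \frac{47155074112}{442225}\right) \frac{74684}{33063349611} = - \frac{3521729554980608}{14621439781724475}$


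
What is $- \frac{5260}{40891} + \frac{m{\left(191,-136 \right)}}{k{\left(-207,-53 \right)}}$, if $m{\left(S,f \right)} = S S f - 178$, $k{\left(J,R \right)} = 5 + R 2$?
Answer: $\frac{202884008994}{4129991} \approx 49125.0$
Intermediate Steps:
$k{\left(J,R \right)} = 5 + 2 R$
$m{\left(S,f \right)} = -178 + f S^{2}$ ($m{\left(S,f \right)} = S^{2} f - 178 = f S^{2} - 178 = -178 + f S^{2}$)
$- \frac{5260}{40891} + \frac{m{\left(191,-136 \right)}}{k{\left(-207,-53 \right)}} = - \frac{5260}{40891} + \frac{-178 - 136 \cdot 191^{2}}{5 + 2 \left(-53\right)} = \left(-5260\right) \frac{1}{40891} + \frac{-178 - 4961416}{5 - 106} = - \frac{5260}{40891} + \frac{-178 - 4961416}{-101} = - \frac{5260}{40891} - - \frac{4961594}{101} = - \frac{5260}{40891} + \frac{4961594}{101} = \frac{202884008994}{4129991}$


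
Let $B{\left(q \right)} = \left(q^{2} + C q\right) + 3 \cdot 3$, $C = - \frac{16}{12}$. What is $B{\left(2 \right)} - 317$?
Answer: $- \frac{920}{3} \approx -306.67$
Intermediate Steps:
$C = - \frac{4}{3}$ ($C = \left(-16\right) \frac{1}{12} = - \frac{4}{3} \approx -1.3333$)
$B{\left(q \right)} = 9 + q^{2} - \frac{4 q}{3}$ ($B{\left(q \right)} = \left(q^{2} - \frac{4 q}{3}\right) + 3 \cdot 3 = \left(q^{2} - \frac{4 q}{3}\right) + 9 = 9 + q^{2} - \frac{4 q}{3}$)
$B{\left(2 \right)} - 317 = \left(9 + 2^{2} - \frac{8}{3}\right) - 317 = \left(9 + 4 - \frac{8}{3}\right) - 317 = \frac{31}{3} - 317 = - \frac{920}{3}$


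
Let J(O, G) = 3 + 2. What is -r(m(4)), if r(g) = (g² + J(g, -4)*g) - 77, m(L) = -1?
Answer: 81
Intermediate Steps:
J(O, G) = 5
r(g) = -77 + g² + 5*g (r(g) = (g² + 5*g) - 77 = -77 + g² + 5*g)
-r(m(4)) = -(-77 + (-1)² + 5*(-1)) = -(-77 + 1 - 5) = -1*(-81) = 81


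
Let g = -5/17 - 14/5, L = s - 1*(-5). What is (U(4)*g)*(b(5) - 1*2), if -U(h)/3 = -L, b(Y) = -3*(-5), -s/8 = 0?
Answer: -10257/17 ≈ -603.35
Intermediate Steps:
s = 0 (s = -8*0 = 0)
b(Y) = 15
L = 5 (L = 0 - 1*(-5) = 0 + 5 = 5)
U(h) = 15 (U(h) = -(-3)*5 = -3*(-5) = 15)
g = -263/85 (g = -5*1/17 - 14*⅕ = -5/17 - 14/5 = -263/85 ≈ -3.0941)
(U(4)*g)*(b(5) - 1*2) = (15*(-263/85))*(15 - 1*2) = -789*(15 - 2)/17 = -789/17*13 = -10257/17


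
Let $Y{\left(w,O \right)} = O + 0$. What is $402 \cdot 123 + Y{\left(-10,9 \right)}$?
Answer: $49455$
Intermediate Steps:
$Y{\left(w,O \right)} = O$
$402 \cdot 123 + Y{\left(-10,9 \right)} = 402 \cdot 123 + 9 = 49446 + 9 = 49455$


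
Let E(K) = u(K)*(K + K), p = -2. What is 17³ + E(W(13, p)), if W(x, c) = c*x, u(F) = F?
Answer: 6265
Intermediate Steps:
E(K) = 2*K² (E(K) = K*(K + K) = K*(2*K) = 2*K²)
17³ + E(W(13, p)) = 17³ + 2*(-2*13)² = 4913 + 2*(-26)² = 4913 + 2*676 = 4913 + 1352 = 6265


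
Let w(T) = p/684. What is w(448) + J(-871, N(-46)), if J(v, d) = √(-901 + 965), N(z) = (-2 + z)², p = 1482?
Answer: 61/6 ≈ 10.167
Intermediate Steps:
w(T) = 13/6 (w(T) = 1482/684 = 1482*(1/684) = 13/6)
J(v, d) = 8 (J(v, d) = √64 = 8)
w(448) + J(-871, N(-46)) = 13/6 + 8 = 61/6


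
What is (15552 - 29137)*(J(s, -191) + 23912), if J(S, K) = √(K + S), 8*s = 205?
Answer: -324844520 - 285285*I*√6/4 ≈ -3.2484e+8 - 1.747e+5*I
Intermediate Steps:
s = 205/8 (s = (⅛)*205 = 205/8 ≈ 25.625)
(15552 - 29137)*(J(s, -191) + 23912) = (15552 - 29137)*(√(-191 + 205/8) + 23912) = -13585*(√(-1323/8) + 23912) = -13585*(21*I*√6/4 + 23912) = -13585*(23912 + 21*I*√6/4) = -324844520 - 285285*I*√6/4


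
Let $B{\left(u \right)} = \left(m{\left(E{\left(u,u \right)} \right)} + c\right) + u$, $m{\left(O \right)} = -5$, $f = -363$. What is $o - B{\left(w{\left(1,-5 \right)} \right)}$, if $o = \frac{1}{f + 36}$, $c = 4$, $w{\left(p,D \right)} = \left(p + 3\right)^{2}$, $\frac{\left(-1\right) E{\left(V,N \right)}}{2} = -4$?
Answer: $- \frac{4906}{327} \approx -15.003$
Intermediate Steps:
$E{\left(V,N \right)} = 8$ ($E{\left(V,N \right)} = \left(-2\right) \left(-4\right) = 8$)
$w{\left(p,D \right)} = \left(3 + p\right)^{2}$
$B{\left(u \right)} = -1 + u$ ($B{\left(u \right)} = \left(-5 + 4\right) + u = -1 + u$)
$o = - \frac{1}{327}$ ($o = \frac{1}{-363 + 36} = \frac{1}{-327} = - \frac{1}{327} \approx -0.0030581$)
$o - B{\left(w{\left(1,-5 \right)} \right)} = - \frac{1}{327} - \left(-1 + \left(3 + 1\right)^{2}\right) = - \frac{1}{327} - \left(-1 + 4^{2}\right) = - \frac{1}{327} - \left(-1 + 16\right) = - \frac{1}{327} - 15 = - \frac{4906}{327}$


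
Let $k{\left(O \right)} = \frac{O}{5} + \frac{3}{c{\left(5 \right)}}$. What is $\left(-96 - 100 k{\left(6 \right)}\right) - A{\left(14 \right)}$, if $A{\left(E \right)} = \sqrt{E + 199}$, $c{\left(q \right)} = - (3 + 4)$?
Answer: $- \frac{1212}{7} - \sqrt{213} \approx -187.74$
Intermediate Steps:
$c{\left(q \right)} = -7$ ($c{\left(q \right)} = \left(-1\right) 7 = -7$)
$A{\left(E \right)} = \sqrt{199 + E}$
$k{\left(O \right)} = - \frac{3}{7} + \frac{O}{5}$ ($k{\left(O \right)} = \frac{O}{5} + \frac{3}{-7} = O \frac{1}{5} + 3 \left(- \frac{1}{7}\right) = \frac{O}{5} - \frac{3}{7} = - \frac{3}{7} + \frac{O}{5}$)
$\left(-96 - 100 k{\left(6 \right)}\right) - A{\left(14 \right)} = \left(-96 - 100 \left(- \frac{3}{7} + \frac{1}{5} \cdot 6\right)\right) - \sqrt{199 + 14} = \left(-96 - 100 \left(- \frac{3}{7} + \frac{6}{5}\right)\right) - \sqrt{213} = \left(-96 - \frac{540}{7}\right) - \sqrt{213} = - \frac{1212}{7} - \sqrt{213}$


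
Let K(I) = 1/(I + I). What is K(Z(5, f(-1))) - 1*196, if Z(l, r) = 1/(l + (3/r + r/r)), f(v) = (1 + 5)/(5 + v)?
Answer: -192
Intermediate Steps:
f(v) = 6/(5 + v)
Z(l, r) = 1/(1 + l + 3/r) (Z(l, r) = 1/(l + (3/r + 1)) = 1/(l + (1 + 3/r)) = 1/(1 + l + 3/r))
K(I) = 1/(2*I)
K(Z(5, f(-1))) - 1*196 = 1/(2*(((6/(5 - 1))/(3 + 6/(5 - 1) + 5*(6/(5 - 1)))))) - 1*196 = 1/(2*(((6/4)/(3 + 6/4 + 5*(6/4))))) - 196 = 1/(2*(((6*(1/4))/(3 + 6*(1/4) + 5*(6*(1/4)))))) - 196 = 1/(2*((3/(2*(3 + 3/2 + 5*(3/2)))))) - 196 = 1/(2*((3/(2*(3 + 3/2 + 15/2))))) - 196 = 1/(2*(((3/2)/12))) - 196 = 1/(2*(((3/2)*(1/12)))) - 196 = 1/(2*(1/8)) - 196 = (1/2)*8 - 196 = 4 - 196 = -192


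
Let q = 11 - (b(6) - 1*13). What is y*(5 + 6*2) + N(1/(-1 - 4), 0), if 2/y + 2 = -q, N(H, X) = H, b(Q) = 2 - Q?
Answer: -4/3 ≈ -1.3333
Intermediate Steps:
q = 28 (q = 11 - ((2 - 1*6) - 1*13) = 11 - ((2 - 6) - 13) = 11 - (-4 - 13) = 11 - 1*(-17) = 11 + 17 = 28)
y = -1/15 (y = 2/(-2 - 1*28) = 2/(-2 - 28) = 2/(-30) = 2*(-1/30) = -1/15 ≈ -0.066667)
y*(5 + 6*2) + N(1/(-1 - 4), 0) = -(5 + 6*2)/15 + 1/(-1 - 4) = -(5 + 12)/15 + 1/(-5) = -1/15*17 - 1/5 = -17/15 - 1/5 = -4/3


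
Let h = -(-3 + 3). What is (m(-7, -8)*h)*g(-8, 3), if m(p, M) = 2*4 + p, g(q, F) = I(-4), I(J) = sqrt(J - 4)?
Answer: 0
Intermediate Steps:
I(J) = sqrt(-4 + J)
g(q, F) = 2*I*sqrt(2) (g(q, F) = sqrt(-4 - 4) = sqrt(-8) = 2*I*sqrt(2))
m(p, M) = 8 + p
h = 0 (h = -1*0 = 0)
(m(-7, -8)*h)*g(-8, 3) = ((8 - 7)*0)*(2*I*sqrt(2)) = (1*0)*(2*I*sqrt(2)) = 0*(2*I*sqrt(2)) = 0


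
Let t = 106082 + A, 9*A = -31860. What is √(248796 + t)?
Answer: √351338 ≈ 592.74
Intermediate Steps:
A = -3540 (A = (⅑)*(-31860) = -3540)
t = 102542 (t = 106082 - 3540 = 102542)
√(248796 + t) = √(248796 + 102542) = √351338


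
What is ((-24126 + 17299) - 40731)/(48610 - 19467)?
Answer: -47558/29143 ≈ -1.6319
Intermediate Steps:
((-24126 + 17299) - 40731)/(48610 - 19467) = (-6827 - 40731)/29143 = -47558*1/29143 = -47558/29143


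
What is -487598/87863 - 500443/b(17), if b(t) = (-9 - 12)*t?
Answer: 43796350823/31367091 ≈ 1396.3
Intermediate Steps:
b(t) = -21*t
-487598/87863 - 500443/b(17) = -487598/87863 - 500443/((-21*17)) = -487598*1/87863 - 500443/(-357) = -487598/87863 - 500443*(-1/357) = -487598/87863 + 500443/357 = 43796350823/31367091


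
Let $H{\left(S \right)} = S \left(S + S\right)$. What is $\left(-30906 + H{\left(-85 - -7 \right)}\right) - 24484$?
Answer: $-43222$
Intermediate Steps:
$H{\left(S \right)} = 2 S^{2}$ ($H{\left(S \right)} = S 2 S = 2 S^{2}$)
$\left(-30906 + H{\left(-85 - -7 \right)}\right) - 24484 = \left(-30906 + 2 \left(-85 - -7\right)^{2}\right) - 24484 = \left(-30906 + 2 \left(-85 + 7\right)^{2}\right) - 24484 = \left(-30906 + 2 \left(-78\right)^{2}\right) - 24484 = \left(-30906 + 2 \cdot 6084\right) - 24484 = \left(-30906 + 12168\right) - 24484 = -18738 - 24484 = -43222$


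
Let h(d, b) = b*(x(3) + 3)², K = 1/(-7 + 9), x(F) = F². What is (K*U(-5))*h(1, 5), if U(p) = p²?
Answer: 9000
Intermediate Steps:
K = ½ (K = 1/2 = ½ ≈ 0.50000)
h(d, b) = 144*b (h(d, b) = b*(3² + 3)² = b*(9 + 3)² = b*12² = b*144 = 144*b)
(K*U(-5))*h(1, 5) = ((½)*(-5)²)*(144*5) = ((½)*25)*720 = (25/2)*720 = 9000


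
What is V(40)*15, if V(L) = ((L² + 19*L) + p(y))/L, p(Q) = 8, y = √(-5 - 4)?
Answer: 888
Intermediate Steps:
y = 3*I (y = √(-9) = 3*I ≈ 3.0*I)
V(L) = (8 + L² + 19*L)/L (V(L) = ((L² + 19*L) + 8)/L = (8 + L² + 19*L)/L)
V(40)*15 = (19 + 40 + 8/40)*15 = (19 + 40 + 8*(1/40))*15 = (19 + 40 + ⅕)*15 = (296/5)*15 = 888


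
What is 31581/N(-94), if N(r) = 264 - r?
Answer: 31581/358 ≈ 88.215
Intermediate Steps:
31581/N(-94) = 31581/(264 - 1*(-94)) = 31581/(264 + 94) = 31581/358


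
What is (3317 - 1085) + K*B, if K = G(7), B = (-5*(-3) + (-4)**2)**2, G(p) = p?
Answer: 8959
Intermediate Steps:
B = 961 (B = (15 + 16)**2 = 31**2 = 961)
K = 7
(3317 - 1085) + K*B = (3317 - 1085) + 7*961 = 2232 + 6727 = 8959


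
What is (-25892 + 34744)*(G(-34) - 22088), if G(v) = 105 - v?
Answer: -194292548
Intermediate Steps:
(-25892 + 34744)*(G(-34) - 22088) = (-25892 + 34744)*((105 - 1*(-34)) - 22088) = 8852*((105 + 34) - 22088) = 8852*(139 - 22088) = 8852*(-21949) = -194292548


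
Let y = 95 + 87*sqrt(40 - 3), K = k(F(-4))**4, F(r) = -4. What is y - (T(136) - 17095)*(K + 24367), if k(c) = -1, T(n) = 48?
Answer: 415401391 + 87*sqrt(37) ≈ 4.1540e+8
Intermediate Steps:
K = 1 (K = (-1)**4 = 1)
y = 95 + 87*sqrt(37) ≈ 624.20
y - (T(136) - 17095)*(K + 24367) = (95 + 87*sqrt(37)) - (48 - 17095)*(1 + 24367) = (95 + 87*sqrt(37)) - (-17047)*24368 = (95 + 87*sqrt(37)) - 1*(-415401296) = (95 + 87*sqrt(37)) + 415401296 = 415401391 + 87*sqrt(37)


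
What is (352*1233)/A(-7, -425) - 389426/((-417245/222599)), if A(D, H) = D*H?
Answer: 51614291914714/248260775 ≈ 2.0790e+5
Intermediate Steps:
(352*1233)/A(-7, -425) - 389426/((-417245/222599)) = (352*1233)/((-7*(-425))) - 389426/((-417245/222599)) = 434016/2975 - 389426/((-417245*1/222599)) = 434016*(1/2975) - 389426/(-417245/222599) = 434016/2975 - 389426*(-222599/417245) = 434016/2975 + 86685838174/417245 = 51614291914714/248260775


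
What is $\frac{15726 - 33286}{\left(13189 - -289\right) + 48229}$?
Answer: $- \frac{17560}{61707} \approx -0.28457$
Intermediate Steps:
$\frac{15726 - 33286}{\left(13189 - -289\right) + 48229} = - \frac{17560}{\left(13189 + 289\right) + 48229} = - \frac{17560}{13478 + 48229} = - \frac{17560}{61707}$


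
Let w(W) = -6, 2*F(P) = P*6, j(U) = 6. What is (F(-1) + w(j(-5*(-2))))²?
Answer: 81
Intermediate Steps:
F(P) = 3*P (F(P) = (P*6)/2 = (6*P)/2 = 3*P)
(F(-1) + w(j(-5*(-2))))² = (3*(-1) - 6)² = (-3 - 6)² = (-9)² = 81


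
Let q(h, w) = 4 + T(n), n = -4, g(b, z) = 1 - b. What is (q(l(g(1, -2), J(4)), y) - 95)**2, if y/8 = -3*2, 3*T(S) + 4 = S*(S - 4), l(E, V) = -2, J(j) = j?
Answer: 60025/9 ≈ 6669.4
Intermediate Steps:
T(S) = -4/3 + S*(-4 + S)/3 (T(S) = -4/3 + (S*(S - 4))/3 = -4/3 + (S*(-4 + S))/3 = -4/3 + S*(-4 + S)/3)
y = -48 (y = 8*(-3*2) = 8*(-6) = -48)
q(h, w) = 40/3 (q(h, w) = 4 + (-4/3 - 4/3*(-4) + (1/3)*(-4)**2) = 4 + (-4/3 + 16/3 + (1/3)*16) = 4 + (-4/3 + 16/3 + 16/3) = 4 + 28/3 = 40/3)
(q(l(g(1, -2), J(4)), y) - 95)**2 = (40/3 - 95)**2 = (-245/3)**2 = 60025/9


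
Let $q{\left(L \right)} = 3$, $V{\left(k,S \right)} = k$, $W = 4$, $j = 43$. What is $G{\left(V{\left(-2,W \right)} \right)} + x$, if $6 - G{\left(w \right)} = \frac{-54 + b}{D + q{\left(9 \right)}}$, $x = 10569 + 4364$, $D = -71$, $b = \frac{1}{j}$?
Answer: $\frac{43679315}{2924} \approx 14938.0$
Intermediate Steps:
$b = \frac{1}{43} \approx 0.023256$
$x = 14933$
$G{\left(w \right)} = \frac{15223}{2924}$ ($G{\left(w \right)} = 6 - \frac{-54 + \frac{1}{43}}{-71 + 3} = 6 - - \frac{2321}{43 \left(-68\right)} = 6 - \left(- \frac{2321}{43}\right) \left(- \frac{1}{68}\right) = 6 - \frac{2321}{2924} = \frac{15223}{2924}$)
$G{\left(V{\left(-2,W \right)} \right)} + x = \frac{15223}{2924} + 14933 = \frac{43679315}{2924}$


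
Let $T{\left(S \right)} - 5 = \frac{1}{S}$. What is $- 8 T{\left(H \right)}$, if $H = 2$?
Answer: $-44$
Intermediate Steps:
$T{\left(S \right)} = 5 + \frac{1}{S}$
$- 8 T{\left(H \right)} = - 8 \left(5 + \frac{1}{2}\right) = \left(-8\right) \frac{11}{2} = -44$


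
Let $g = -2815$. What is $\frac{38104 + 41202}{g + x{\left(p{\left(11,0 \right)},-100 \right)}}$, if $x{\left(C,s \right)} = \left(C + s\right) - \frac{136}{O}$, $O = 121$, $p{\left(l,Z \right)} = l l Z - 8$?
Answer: $- \frac{9596026}{353819} \approx -27.121$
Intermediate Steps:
$p{\left(l,Z \right)} = -8 + Z l^{2}$ ($p{\left(l,Z \right)} = l^{2} Z - 8 = Z l^{2} - 8 = -8 + Z l^{2}$)
$x{\left(C,s \right)} = - \frac{136}{121} + C + s$ ($x{\left(C,s \right)} = \left(C + s\right) - \frac{136}{121} = - \frac{136}{121} + C + s$)
$\frac{38104 + 41202}{g + x{\left(p{\left(11,0 \right)},-100 \right)}} = \frac{38104 + 41202}{-2815 - \frac{13204}{121}} = \frac{79306}{-2815 - \frac{13204}{121}} = \frac{79306}{- \frac{353819}{121}} = 79306 \left(- \frac{121}{353819}\right) = - \frac{9596026}{353819}$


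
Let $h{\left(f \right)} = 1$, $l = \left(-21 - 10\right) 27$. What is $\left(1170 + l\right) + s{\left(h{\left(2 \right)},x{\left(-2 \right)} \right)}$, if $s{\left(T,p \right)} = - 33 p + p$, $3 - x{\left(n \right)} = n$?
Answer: $173$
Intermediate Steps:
$l = -837$ ($l = \left(-31\right) 27 = -837$)
$x{\left(n \right)} = 3 - n$
$s{\left(T,p \right)} = - 32 p$
$\left(1170 + l\right) + s{\left(h{\left(2 \right)},x{\left(-2 \right)} \right)} = \left(1170 - 837\right) - 32 \left(3 - -2\right) = 333 - 32 \left(3 + 2\right) = 333 - 160 = 173$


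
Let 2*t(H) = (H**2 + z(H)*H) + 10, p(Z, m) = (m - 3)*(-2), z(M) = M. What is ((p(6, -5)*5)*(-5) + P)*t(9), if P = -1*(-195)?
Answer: -17630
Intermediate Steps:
p(Z, m) = 6 - 2*m (p(Z, m) = (-3 + m)*(-2) = 6 - 2*m)
t(H) = 5 + H**2 (t(H) = ((H**2 + H*H) + 10)/2 = ((H**2 + H**2) + 10)/2 = (2*H**2 + 10)/2 = (10 + 2*H**2)/2 = 5 + H**2)
P = 195
((p(6, -5)*5)*(-5) + P)*t(9) = (((6 - 2*(-5))*5)*(-5) + 195)*(5 + 9**2) = (((6 + 10)*5)*(-5) + 195)*(5 + 81) = ((16*5)*(-5) + 195)*86 = (80*(-5) + 195)*86 = (-400 + 195)*86 = -205*86 = -17630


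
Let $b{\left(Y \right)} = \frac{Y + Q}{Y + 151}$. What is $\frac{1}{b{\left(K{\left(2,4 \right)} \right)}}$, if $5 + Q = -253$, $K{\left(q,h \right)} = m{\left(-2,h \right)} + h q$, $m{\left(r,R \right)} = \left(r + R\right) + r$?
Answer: $- \frac{159}{250} \approx -0.636$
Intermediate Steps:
$m{\left(r,R \right)} = R + 2 r$ ($m{\left(r,R \right)} = \left(R + r\right) + r = R + 2 r$)
$K{\left(q,h \right)} = -4 + h + h q$ ($K{\left(q,h \right)} = \left(h + 2 \left(-2\right)\right) + h q = \left(h - 4\right) + h q = \left(-4 + h\right) + h q = -4 + h + h q$)
$Q = -258$ ($Q = -5 - 253 = -258$)
$b{\left(Y \right)} = \frac{-258 + Y}{151 + Y}$ ($b{\left(Y \right)} = \frac{Y - 258}{Y + 151} = \frac{-258 + Y}{151 + Y}$)
$\frac{1}{b{\left(K{\left(2,4 \right)} \right)}} = \frac{1}{\frac{1}{151 + \left(-4 + 4 + 4 \cdot 2\right)} \left(-258 + \left(-4 + 4 + 4 \cdot 2\right)\right)} = \frac{1}{\frac{1}{151 + \left(-4 + 4 + 8\right)} \left(-258 + \left(-4 + 4 + 8\right)\right)} = \frac{1}{\frac{1}{151 + 8} \left(-258 + 8\right)} = \frac{1}{\frac{1}{159} \left(-250\right)} = \frac{1}{- \frac{250}{159}} = - \frac{159}{250}$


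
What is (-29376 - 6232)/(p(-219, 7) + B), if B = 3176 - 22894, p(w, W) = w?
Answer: 35608/19937 ≈ 1.7860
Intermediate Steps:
B = -19718
(-29376 - 6232)/(p(-219, 7) + B) = (-29376 - 6232)/(-219 - 19718) = -35608/(-19937) = -35608*(-1/19937) = 35608/19937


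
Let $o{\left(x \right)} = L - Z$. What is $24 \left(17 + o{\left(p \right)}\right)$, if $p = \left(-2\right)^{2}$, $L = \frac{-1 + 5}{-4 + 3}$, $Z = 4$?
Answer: $216$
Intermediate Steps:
$L = -4$ ($L = \frac{4}{-1} = 4 \left(-1\right) = -4$)
$p = 4$
$o{\left(x \right)} = -8$ ($o{\left(x \right)} = -4 - 4 = -8$)
$24 \left(17 + o{\left(p \right)}\right) = 24 \left(17 - 8\right) = 24 \cdot 9 = 216$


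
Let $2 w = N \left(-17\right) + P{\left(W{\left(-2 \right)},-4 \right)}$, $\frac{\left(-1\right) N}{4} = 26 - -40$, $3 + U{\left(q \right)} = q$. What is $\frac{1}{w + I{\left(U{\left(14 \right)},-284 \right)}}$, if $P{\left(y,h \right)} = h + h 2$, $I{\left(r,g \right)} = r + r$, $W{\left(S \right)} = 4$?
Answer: $\frac{1}{2260} \approx 0.00044248$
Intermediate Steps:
$U{\left(q \right)} = -3 + q$
$N = -264$ ($N = - 4 \left(26 - -40\right) = - 4 \left(26 + 40\right) = \left(-4\right) 66 = -264$)
$I{\left(r,g \right)} = 2 r$
$P{\left(y,h \right)} = 3 h$ ($P{\left(y,h \right)} = h + 2 h = 3 h$)
$w = 2238$ ($w = \frac{\left(-264\right) \left(-17\right) + 3 \left(-4\right)}{2} = \frac{4488 - 12}{2} = \frac{1}{2} \cdot 4476 = 2238$)
$\frac{1}{w + I{\left(U{\left(14 \right)},-284 \right)}} = \frac{1}{2238 + 2 \left(-3 + 14\right)} = \frac{1}{2238 + 2 \cdot 11} = \frac{1}{2238 + 22} = \frac{1}{2260}$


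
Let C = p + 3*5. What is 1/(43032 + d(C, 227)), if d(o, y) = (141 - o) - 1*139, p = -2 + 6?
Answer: 1/43015 ≈ 2.3248e-5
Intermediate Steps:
p = 4
C = 19 (C = 4 + 3*5 = 4 + 15 = 19)
d(o, y) = 2 - o (d(o, y) = (141 - o) - 139 = 2 - o)
1/(43032 + d(C, 227)) = 1/(43032 + (2 - 1*19)) = 1/(43032 + (2 - 19)) = 1/(43032 - 17) = 1/43015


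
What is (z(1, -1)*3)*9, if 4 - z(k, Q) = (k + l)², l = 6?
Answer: -1215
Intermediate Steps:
z(k, Q) = 4 - (6 + k)² (z(k, Q) = 4 - (k + 6)² = 4 - (6 + k)²)
(z(1, -1)*3)*9 = ((4 - (6 + 1)²)*3)*9 = ((4 - 1*7²)*3)*9 = ((4 - 1*49)*3)*9 = ((4 - 49)*3)*9 = -45*3*9 = -135*9 = -1215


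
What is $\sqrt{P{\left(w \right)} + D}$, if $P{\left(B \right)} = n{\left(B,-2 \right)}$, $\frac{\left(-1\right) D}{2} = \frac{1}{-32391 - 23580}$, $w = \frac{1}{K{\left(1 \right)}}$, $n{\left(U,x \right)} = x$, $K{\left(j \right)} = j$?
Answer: $\frac{2 i \sqrt{19337635}}{6219} \approx 1.4142 i$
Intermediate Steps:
$w = 1$ ($w = 1^{-1} = 1$)
$D = \frac{2}{55971}$ ($D = - \frac{2}{-32391 - 23580} = - \frac{2}{-55971} = \left(-2\right) \left(- \frac{1}{55971}\right) = \frac{2}{55971} \approx 3.5733 \cdot 10^{-5}$)
$P{\left(B \right)} = -2$
$\sqrt{P{\left(w \right)} + D} = \sqrt{-2 + \frac{2}{55971}} = \sqrt{- \frac{111940}{55971}} = \frac{2 i \sqrt{19337635}}{6219}$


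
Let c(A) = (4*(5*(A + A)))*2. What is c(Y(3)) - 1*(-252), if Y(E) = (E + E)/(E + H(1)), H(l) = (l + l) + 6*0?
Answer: 348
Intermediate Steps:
H(l) = 2*l (H(l) = 2*l + 0 = 2*l)
Y(E) = 2*E/(2 + E) (Y(E) = (E + E)/(E + 2*1) = (2*E)/(E + 2) = (2*E)/(2 + E) = 2*E/(2 + E))
c(A) = 80*A (c(A) = (4*(5*(2*A)))*2 = (4*(10*A))*2 = (40*A)*2 = 80*A)
c(Y(3)) - 1*(-252) = 80*(2*3/(2 + 3)) - 1*(-252) = 80*(2*3/5) + 252 = 80*(2*3*(1/5)) + 252 = 80*(6/5) + 252 = 96 + 252 = 348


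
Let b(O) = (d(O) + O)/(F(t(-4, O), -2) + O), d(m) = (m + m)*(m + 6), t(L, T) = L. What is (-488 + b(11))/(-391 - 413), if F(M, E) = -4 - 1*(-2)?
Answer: 4007/7236 ≈ 0.55376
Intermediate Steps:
d(m) = 2*m*(6 + m) (d(m) = (2*m)*(6 + m) = 2*m*(6 + m))
F(M, E) = -2 (F(M, E) = -4 + 2 = -2)
b(O) = (O + 2*O*(6 + O))/(-2 + O) (b(O) = (2*O*(6 + O) + O)/(-2 + O) = (O + 2*O*(6 + O))/(-2 + O))
(-488 + b(11))/(-391 - 413) = (-488 + 11*(13 + 2*11)/(-2 + 11))/(-391 - 413) = (-488 + 11*(13 + 22)/9)/(-804) = (-488 + 11*(⅑)*35)*(-1/804) = (-488 + 385/9)*(-1/804) = -4007/9*(-1/804) = 4007/7236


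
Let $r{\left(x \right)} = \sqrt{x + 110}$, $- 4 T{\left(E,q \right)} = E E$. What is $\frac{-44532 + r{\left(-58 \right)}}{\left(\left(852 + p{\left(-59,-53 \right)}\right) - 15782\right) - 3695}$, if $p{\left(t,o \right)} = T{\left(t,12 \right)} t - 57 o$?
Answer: $- \frac{178128}{142963} + \frac{8 \sqrt{13}}{142963} \approx -1.2458$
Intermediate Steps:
$T{\left(E,q \right)} = - \frac{E^{2}}{4}$ ($T{\left(E,q \right)} = - \frac{E E}{4} = - \frac{E^{2}}{4}$)
$p{\left(t,o \right)} = - 57 o - \frac{t^{3}}{4}$ ($p{\left(t,o \right)} = - \frac{t^{2}}{4} t - 57 o = - \frac{t^{3}}{4} - 57 o = - 57 o - \frac{t^{3}}{4}$)
$r{\left(x \right)} = \sqrt{110 + x}$
$\frac{-44532 + r{\left(-58 \right)}}{\left(\left(852 + p{\left(-59,-53 \right)}\right) - 15782\right) - 3695} = \frac{-44532 + \sqrt{110 - 58}}{\left(\left(852 - \left(-3021 + \frac{\left(-59\right)^{3}}{4}\right)\right) - 15782\right) - 3695} = \frac{-44532 + \sqrt{52}}{\left(\left(852 + \left(3021 - - \frac{205379}{4}\right)\right) - 15782\right) - 3695} = \frac{-44532 + 2 \sqrt{13}}{\left(\left(852 + \left(3021 + \frac{205379}{4}\right)\right) - 15782\right) - 3695} = \frac{-44532 + 2 \sqrt{13}}{\left(\left(852 + \frac{217463}{4}\right) - 15782\right) - 3695} = \frac{-44532 + 2 \sqrt{13}}{\left(\frac{220871}{4} - 15782\right) - 3695} = \frac{-44532 + 2 \sqrt{13}}{\frac{157743}{4} - 3695} = \frac{-44532 + 2 \sqrt{13}}{\frac{142963}{4}} = \left(-44532 + 2 \sqrt{13}\right) \frac{4}{142963} = - \frac{178128}{142963} + \frac{8 \sqrt{13}}{142963}$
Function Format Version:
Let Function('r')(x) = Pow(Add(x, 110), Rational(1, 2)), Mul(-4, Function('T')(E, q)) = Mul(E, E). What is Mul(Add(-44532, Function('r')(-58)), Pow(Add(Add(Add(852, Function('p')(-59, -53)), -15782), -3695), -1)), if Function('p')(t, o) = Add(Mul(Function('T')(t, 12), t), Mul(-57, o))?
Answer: Add(Rational(-178128, 142963), Mul(Rational(8, 142963), Pow(13, Rational(1, 2)))) ≈ -1.2458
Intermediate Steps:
Function('T')(E, q) = Mul(Rational(-1, 4), Pow(E, 2)) (Function('T')(E, q) = Mul(Rational(-1, 4), Mul(E, E)) = Mul(Rational(-1, 4), Pow(E, 2)))
Function('p')(t, o) = Add(Mul(-57, o), Mul(Rational(-1, 4), Pow(t, 3))) (Function('p')(t, o) = Add(Mul(Mul(Rational(-1, 4), Pow(t, 2)), t), Mul(-57, o)) = Add(Mul(Rational(-1, 4), Pow(t, 3)), Mul(-57, o)) = Add(Mul(-57, o), Mul(Rational(-1, 4), Pow(t, 3))))
Function('r')(x) = Pow(Add(110, x), Rational(1, 2))
Mul(Add(-44532, Function('r')(-58)), Pow(Add(Add(Add(852, Function('p')(-59, -53)), -15782), -3695), -1)) = Mul(Add(-44532, Pow(Add(110, -58), Rational(1, 2))), Pow(Add(Add(Add(852, Add(Mul(-57, -53), Mul(Rational(-1, 4), Pow(-59, 3)))), -15782), -3695), -1)) = Mul(Add(-44532, Pow(52, Rational(1, 2))), Pow(Add(Add(Add(852, Add(3021, Mul(Rational(-1, 4), -205379))), -15782), -3695), -1)) = Mul(Add(-44532, Mul(2, Pow(13, Rational(1, 2)))), Pow(Add(Add(Add(852, Add(3021, Rational(205379, 4))), -15782), -3695), -1)) = Mul(Add(-44532, Mul(2, Pow(13, Rational(1, 2)))), Pow(Add(Add(Add(852, Rational(217463, 4)), -15782), -3695), -1)) = Mul(Add(-44532, Mul(2, Pow(13, Rational(1, 2)))), Pow(Add(Add(Rational(220871, 4), -15782), -3695), -1)) = Mul(Add(-44532, Mul(2, Pow(13, Rational(1, 2)))), Pow(Add(Rational(157743, 4), -3695), -1)) = Mul(Add(-44532, Mul(2, Pow(13, Rational(1, 2)))), Pow(Rational(142963, 4), -1)) = Mul(Add(-44532, Mul(2, Pow(13, Rational(1, 2)))), Rational(4, 142963)) = Add(Rational(-178128, 142963), Mul(Rational(8, 142963), Pow(13, Rational(1, 2))))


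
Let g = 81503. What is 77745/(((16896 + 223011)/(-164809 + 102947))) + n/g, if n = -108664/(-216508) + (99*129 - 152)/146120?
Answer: -1033409345824813084136123/51548838055610276680 ≈ -20047.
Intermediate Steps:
n = 4652524533/7909037240 (n = -108664*(-1/216508) + (12771 - 152)*(1/146120) = 27166/54127 + 12619*(1/146120) = 27166/54127 + 12619/146120 = 4652524533/7909037240 ≈ 0.58825)
77745/(((16896 + 223011)/(-164809 + 102947))) + n/g = 77745/(((16896 + 223011)/(-164809 + 102947))) + (4652524533/7909037240)/81503 = 77745/((239907/(-61862))) + (4652524533/7909037240)*(1/81503) = 77745/((239907*(-1/61862))) + 4652524533/644610262171720 = 77745/(-239907/61862) + 4652524533/644610262171720 = 77745*(-61862/239907) + 4652524533/644610262171720 = -1603153730/79969 + 4652524533/644610262171720 = -1033409345824813084136123/51548838055610276680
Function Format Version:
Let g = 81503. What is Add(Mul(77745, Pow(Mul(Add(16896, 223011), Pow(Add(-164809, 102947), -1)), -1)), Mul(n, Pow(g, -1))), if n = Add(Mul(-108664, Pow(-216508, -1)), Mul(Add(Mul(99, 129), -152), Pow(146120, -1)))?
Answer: Rational(-1033409345824813084136123, 51548838055610276680) ≈ -20047.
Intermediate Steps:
n = Rational(4652524533, 7909037240) (n = Add(Mul(-108664, Rational(-1, 216508)), Mul(Add(12771, -152), Rational(1, 146120))) = Add(Rational(27166, 54127), Mul(12619, Rational(1, 146120))) = Add(Rational(27166, 54127), Rational(12619, 146120)) = Rational(4652524533, 7909037240) ≈ 0.58825)
Add(Mul(77745, Pow(Mul(Add(16896, 223011), Pow(Add(-164809, 102947), -1)), -1)), Mul(n, Pow(g, -1))) = Add(Mul(77745, Pow(Mul(Add(16896, 223011), Pow(Add(-164809, 102947), -1)), -1)), Mul(Rational(4652524533, 7909037240), Pow(81503, -1))) = Add(Mul(77745, Pow(Mul(239907, Pow(-61862, -1)), -1)), Mul(Rational(4652524533, 7909037240), Rational(1, 81503))) = Add(Mul(77745, Pow(Mul(239907, Rational(-1, 61862)), -1)), Rational(4652524533, 644610262171720)) = Add(Mul(77745, Pow(Rational(-239907, 61862), -1)), Rational(4652524533, 644610262171720)) = Add(Mul(77745, Rational(-61862, 239907)), Rational(4652524533, 644610262171720)) = Add(Rational(-1603153730, 79969), Rational(4652524533, 644610262171720)) = Rational(-1033409345824813084136123, 51548838055610276680)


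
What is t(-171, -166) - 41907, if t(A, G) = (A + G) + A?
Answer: -42415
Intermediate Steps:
t(A, G) = G + 2*A
t(-171, -166) - 41907 = (-166 + 2*(-171)) - 41907 = (-166 - 342) - 41907 = -508 - 41907 = -42415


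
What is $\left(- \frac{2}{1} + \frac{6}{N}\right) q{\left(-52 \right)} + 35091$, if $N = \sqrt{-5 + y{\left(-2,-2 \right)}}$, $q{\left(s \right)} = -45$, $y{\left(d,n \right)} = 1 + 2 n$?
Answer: $35181 + \frac{135 i \sqrt{2}}{2} \approx 35181.0 + 95.459 i$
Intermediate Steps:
$N = 2 i \sqrt{2}$ ($N = \sqrt{-5 + \left(1 + 2 \left(-2\right)\right)} = \sqrt{-5 + \left(1 - 4\right)} = \sqrt{-5 - 3} = \sqrt{-8} = 2 i \sqrt{2} \approx 2.8284 i$)
$\left(- \frac{2}{1} + \frac{6}{N}\right) q{\left(-52 \right)} + 35091 = \left(- \frac{2}{1} + \frac{6}{2 i \sqrt{2}}\right) \left(-45\right) + 35091 = \left(\left(-2\right) 1 + 6 \left(- \frac{i \sqrt{2}}{4}\right)\right) \left(-45\right) + 35091 = \left(-2 - \frac{3 i \sqrt{2}}{2}\right) \left(-45\right) + 35091 = \left(90 + \frac{135 i \sqrt{2}}{2}\right) + 35091 = 35181 + \frac{135 i \sqrt{2}}{2}$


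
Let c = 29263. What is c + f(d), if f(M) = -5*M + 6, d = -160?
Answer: 30069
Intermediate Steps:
f(M) = 6 - 5*M
c + f(d) = 29263 + (6 - 5*(-160)) = 29263 + (6 + 800) = 29263 + 806 = 30069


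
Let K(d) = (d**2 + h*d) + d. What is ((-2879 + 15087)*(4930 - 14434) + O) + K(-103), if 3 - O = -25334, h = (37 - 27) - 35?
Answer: -115986414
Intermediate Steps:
h = -25 (h = 10 - 35 = -25)
K(d) = d**2 - 24*d (K(d) = (d**2 - 25*d) + d = d**2 - 24*d)
O = 25337 (O = 3 - 1*(-25334) = 3 + 25334 = 25337)
((-2879 + 15087)*(4930 - 14434) + O) + K(-103) = ((-2879 + 15087)*(4930 - 14434) + 25337) - 103*(-24 - 103) = (12208*(-9504) + 25337) - 103*(-127) = (-116024832 + 25337) + 13081 = -115999495 + 13081 = -115986414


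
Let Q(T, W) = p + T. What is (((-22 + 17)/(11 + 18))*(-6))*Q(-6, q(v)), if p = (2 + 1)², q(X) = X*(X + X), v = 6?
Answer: 90/29 ≈ 3.1034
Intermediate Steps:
q(X) = 2*X² (q(X) = X*(2*X) = 2*X²)
p = 9 (p = 3² = 9)
Q(T, W) = 9 + T
(((-22 + 17)/(11 + 18))*(-6))*Q(-6, q(v)) = (((-22 + 17)/(11 + 18))*(-6))*(9 - 6) = (-5/29*(-6))*3 = (-5*1/29*(-6))*3 = -5/29*(-6)*3 = (30/29)*3 = 90/29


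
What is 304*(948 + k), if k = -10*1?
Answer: 285152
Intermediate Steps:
k = -10
304*(948 + k) = 304*(948 - 10) = 304*938 = 285152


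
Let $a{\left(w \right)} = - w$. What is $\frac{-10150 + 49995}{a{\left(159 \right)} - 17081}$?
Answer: $- \frac{7969}{3448} \approx -2.3112$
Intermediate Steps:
$\frac{-10150 + 49995}{a{\left(159 \right)} - 17081} = \frac{-10150 + 49995}{\left(-1\right) 159 - 17081} = \frac{39845}{-159 - 17081} = \frac{39845}{-17240} = 39845 \left(- \frac{1}{17240}\right) = - \frac{7969}{3448}$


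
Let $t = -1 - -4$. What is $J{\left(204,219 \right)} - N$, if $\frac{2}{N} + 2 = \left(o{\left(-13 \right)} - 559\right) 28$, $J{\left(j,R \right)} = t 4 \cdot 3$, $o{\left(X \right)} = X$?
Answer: $\frac{288325}{8009} \approx 36.0$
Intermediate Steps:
$t = 3$ ($t = -1 + 4 = 3$)
$J{\left(j,R \right)} = 36$ ($J{\left(j,R \right)} = 3 \cdot 4 \cdot 3 = 12 \cdot 3 = 36$)
$N = - \frac{1}{8009}$ ($N = \frac{2}{-2 + \left(-13 - 559\right) 28} = \frac{2}{-2 - 16016} = \frac{2}{-16018} = 2 \left(- \frac{1}{16018}\right) = - \frac{1}{8009} \approx -0.00012486$)
$J{\left(204,219 \right)} - N = 36 - - \frac{1}{8009} = 36 + \frac{1}{8009} = \frac{288325}{8009}$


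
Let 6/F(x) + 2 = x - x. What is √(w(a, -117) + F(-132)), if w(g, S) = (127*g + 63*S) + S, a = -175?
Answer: 2*I*√7429 ≈ 172.38*I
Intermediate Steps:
w(g, S) = 64*S + 127*g (w(g, S) = (63*S + 127*g) + S = 64*S + 127*g)
F(x) = -3 (F(x) = 6/(-2 + (x - x)) = 6/(-2 + 0) = 6/(-2) = 6*(-½) = -3)
√(w(a, -117) + F(-132)) = √((64*(-117) + 127*(-175)) - 3) = √((-7488 - 22225) - 3) = √(-29713 - 3) = √(-29716) = 2*I*√7429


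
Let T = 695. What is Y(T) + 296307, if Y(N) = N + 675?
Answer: 297677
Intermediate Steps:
Y(N) = 675 + N
Y(T) + 296307 = (675 + 695) + 296307 = 1370 + 296307 = 297677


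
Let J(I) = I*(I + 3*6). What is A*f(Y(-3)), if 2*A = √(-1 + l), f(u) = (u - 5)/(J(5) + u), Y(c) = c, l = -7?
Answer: -I*√2/14 ≈ -0.10102*I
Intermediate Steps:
J(I) = I*(18 + I) (J(I) = I*(I + 18) = I*(18 + I))
f(u) = (-5 + u)/(115 + u) (f(u) = (u - 5)/(5*(18 + 5) + u) = (-5 + u)/(5*23 + u) = (-5 + u)/(115 + u))
A = I*√2 (A = √(-1 - 7)/2 = √(-8)/2 = (2*I*√2)/2 = I*√2 ≈ 1.4142*I)
A*f(Y(-3)) = (I*√2)*((-5 - 3)/(115 - 3)) = (I*√2)*(-8/112) = (I*√2)*((1/112)*(-8)) = (I*√2)*(-1/14) = -I*√2/14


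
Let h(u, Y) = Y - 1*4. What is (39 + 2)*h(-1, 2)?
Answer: -82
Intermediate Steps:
h(u, Y) = -4 + Y (h(u, Y) = Y - 4 = -4 + Y)
(39 + 2)*h(-1, 2) = (39 + 2)*(-4 + 2) = 41*(-2) = -82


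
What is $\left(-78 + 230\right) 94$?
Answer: $14288$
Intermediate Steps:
$\left(-78 + 230\right) 94 = 152 \cdot 94 = 14288$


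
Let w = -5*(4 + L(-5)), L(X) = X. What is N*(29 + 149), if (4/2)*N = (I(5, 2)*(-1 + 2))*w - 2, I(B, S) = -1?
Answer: -623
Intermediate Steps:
w = 5 (w = -5*(4 - 5) = -5*(-1) = 5)
N = -7/2 (N = (-(-1 + 2)*5 - 2)/2 = (-1*1*5 - 2)/2 = (-1*5 - 2)/2 = (-5 - 2)/2 = (1/2)*(-7) = -7/2 ≈ -3.5000)
N*(29 + 149) = -7*(29 + 149)/2 = -7/2*178 = -623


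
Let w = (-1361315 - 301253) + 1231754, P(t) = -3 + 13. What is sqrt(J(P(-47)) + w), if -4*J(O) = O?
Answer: 3*I*sqrt(191474)/2 ≈ 656.37*I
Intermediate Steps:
P(t) = 10
J(O) = -O/4
w = -430814 (w = -1662568 + 1231754 = -430814)
sqrt(J(P(-47)) + w) = sqrt(-1/4*10 - 430814) = sqrt(-5/2 - 430814) = sqrt(-861633/2) = 3*I*sqrt(191474)/2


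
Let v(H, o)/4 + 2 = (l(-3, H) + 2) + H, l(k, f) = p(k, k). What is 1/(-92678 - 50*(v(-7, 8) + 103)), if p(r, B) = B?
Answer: -1/95828 ≈ -1.0435e-5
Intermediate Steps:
l(k, f) = k
v(H, o) = -12 + 4*H (v(H, o) = -8 + 4*((-3 + 2) + H) = -8 + 4*(-1 + H) = -8 + (-4 + 4*H) = -12 + 4*H)
1/(-92678 - 50*(v(-7, 8) + 103)) = 1/(-92678 - 50*((-12 + 4*(-7)) + 103)) = 1/(-92678 - 50*((-12 - 28) + 103)) = 1/(-92678 - 50*(-40 + 103)) = 1/(-92678 - 50*63) = 1/(-92678 - 3150) = 1/(-95828) = -1/95828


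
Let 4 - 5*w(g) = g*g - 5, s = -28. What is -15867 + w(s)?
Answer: -16022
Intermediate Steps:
w(g) = 9/5 - g²/5 (w(g) = ⅘ - (g*g - 5)/5 = ⅘ - (g² - 5)/5 = ⅘ - (-5 + g²)/5 = ⅘ + (1 - g²/5) = 9/5 - g²/5)
-15867 + w(s) = -15867 + (9/5 - ⅕*(-28)²) = -15867 + (9/5 - ⅕*784) = -15867 + (9/5 - 784/5) = -15867 - 155 = -16022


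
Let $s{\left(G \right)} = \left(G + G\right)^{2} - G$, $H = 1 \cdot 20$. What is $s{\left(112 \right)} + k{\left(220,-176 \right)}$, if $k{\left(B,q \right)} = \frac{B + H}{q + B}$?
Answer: $\frac{550764}{11} \approx 50069.0$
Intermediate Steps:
$H = 20$
$k{\left(B,q \right)} = \frac{20 + B}{B + q}$ ($k{\left(B,q \right)} = \frac{B + 20}{q + B} = \frac{20 + B}{B + q}$)
$s{\left(G \right)} = - G + 4 G^{2}$ ($s{\left(G \right)} = \left(2 G\right)^{2} - G = 4 G^{2} - G = - G + 4 G^{2}$)
$s{\left(112 \right)} + k{\left(220,-176 \right)} = 112 \left(-1 + 4 \cdot 112\right) + \frac{20 + 220}{220 - 176} = 112 \left(-1 + 448\right) + \frac{1}{44} \cdot 240 = 112 \cdot 447 + \frac{1}{44} \cdot 240 = 50064 + \frac{60}{11} = \frac{550764}{11}$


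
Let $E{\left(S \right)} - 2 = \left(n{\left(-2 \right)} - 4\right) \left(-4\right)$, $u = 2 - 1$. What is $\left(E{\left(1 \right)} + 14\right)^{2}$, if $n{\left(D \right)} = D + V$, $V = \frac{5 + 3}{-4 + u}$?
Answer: $\frac{23104}{9} \approx 2567.1$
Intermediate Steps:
$u = 1$
$V = - \frac{8}{3}$ ($V = \frac{5 + 3}{-4 + 1} = \frac{8}{-3} = 8 \left(- \frac{1}{3}\right) = - \frac{8}{3} \approx -2.6667$)
$n{\left(D \right)} = - \frac{8}{3} + D$ ($n{\left(D \right)} = D - \frac{8}{3} = - \frac{8}{3} + D$)
$E{\left(S \right)} = \frac{110}{3}$ ($E{\left(S \right)} = 2 + \left(\left(- \frac{8}{3} - 2\right) - 4\right) \left(-4\right) = 2 + \left(- \frac{14}{3} - 4\right) \left(-4\right) = 2 - - \frac{104}{3} = 2 + \frac{104}{3} = \frac{110}{3}$)
$\left(E{\left(1 \right)} + 14\right)^{2} = \left(\frac{110}{3} + 14\right)^{2} = \left(\frac{152}{3}\right)^{2} = \frac{23104}{9}$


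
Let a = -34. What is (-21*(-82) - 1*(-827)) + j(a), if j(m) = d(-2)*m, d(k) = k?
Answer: 2617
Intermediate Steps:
j(m) = -2*m
(-21*(-82) - 1*(-827)) + j(a) = (-21*(-82) - 1*(-827)) - 2*(-34) = (1722 + 827) + 68 = 2549 + 68 = 2617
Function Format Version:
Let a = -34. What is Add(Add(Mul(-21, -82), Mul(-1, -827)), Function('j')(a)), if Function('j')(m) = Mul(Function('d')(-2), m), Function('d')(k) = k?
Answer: 2617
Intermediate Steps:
Function('j')(m) = Mul(-2, m)
Add(Add(Mul(-21, -82), Mul(-1, -827)), Function('j')(a)) = Add(Add(Mul(-21, -82), Mul(-1, -827)), Mul(-2, -34)) = Add(Add(1722, 827), 68) = Add(2549, 68) = 2617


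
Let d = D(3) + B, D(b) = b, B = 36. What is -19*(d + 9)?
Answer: -912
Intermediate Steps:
d = 39 (d = 3 + 36 = 39)
-19*(d + 9) = -19*(39 + 9) = -19*48 = -912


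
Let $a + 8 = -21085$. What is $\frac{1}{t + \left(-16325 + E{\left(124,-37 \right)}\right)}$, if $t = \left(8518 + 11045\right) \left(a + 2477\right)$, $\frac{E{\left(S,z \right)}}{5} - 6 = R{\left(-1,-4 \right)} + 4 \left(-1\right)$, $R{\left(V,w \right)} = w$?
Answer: $- \frac{1}{364201143} \approx -2.7457 \cdot 10^{-9}$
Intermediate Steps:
$a = -21093$ ($a = -8 - 21085 = -21093$)
$E{\left(S,z \right)} = -10$ ($E{\left(S,z \right)} = 30 + 5 \left(-4 + 4 \left(-1\right)\right) = 30 + 5 \left(-4 - 4\right) = 30 + 5 \left(-8\right) = 30 - 40 = -10$)
$t = -364184808$ ($t = \left(8518 + 11045\right) \left(-21093 + 2477\right) = 19563 \left(-18616\right) = -364184808$)
$\frac{1}{t + \left(-16325 + E{\left(124,-37 \right)}\right)} = \frac{1}{-364184808 - 16335} = \frac{1}{-364201143} = - \frac{1}{364201143}$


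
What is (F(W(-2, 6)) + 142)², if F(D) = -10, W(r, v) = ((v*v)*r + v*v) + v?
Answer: 17424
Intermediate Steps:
W(r, v) = v + v² + r*v² (W(r, v) = (v²*r + v²) + v = (r*v² + v²) + v = (v² + r*v²) + v = v + v² + r*v²)
(F(W(-2, 6)) + 142)² = (-10 + 142)² = 132² = 17424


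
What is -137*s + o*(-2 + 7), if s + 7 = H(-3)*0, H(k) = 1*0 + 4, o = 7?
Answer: 994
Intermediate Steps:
H(k) = 4 (H(k) = 0 + 4 = 4)
s = -7 (s = -7 + 4*0 = -7 + 0 = -7)
-137*s + o*(-2 + 7) = -137*(-7) + 7*(-2 + 7) = 959 + 7*5 = 959 + 35 = 994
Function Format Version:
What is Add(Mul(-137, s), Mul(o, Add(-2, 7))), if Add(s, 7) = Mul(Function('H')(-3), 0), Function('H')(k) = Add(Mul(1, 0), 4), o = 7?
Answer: 994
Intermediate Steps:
Function('H')(k) = 4 (Function('H')(k) = Add(0, 4) = 4)
s = -7 (s = Add(-7, Mul(4, 0)) = Add(-7, 0) = -7)
Add(Mul(-137, s), Mul(o, Add(-2, 7))) = Add(Mul(-137, -7), Mul(7, Add(-2, 7))) = Add(959, Mul(7, 5)) = Add(959, 35) = 994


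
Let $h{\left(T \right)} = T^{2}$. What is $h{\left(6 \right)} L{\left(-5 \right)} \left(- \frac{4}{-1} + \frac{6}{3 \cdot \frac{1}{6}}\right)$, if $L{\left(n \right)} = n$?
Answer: $-2880$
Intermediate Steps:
$h{\left(6 \right)} L{\left(-5 \right)} \left(- \frac{4}{-1} + \frac{6}{3 \cdot \frac{1}{6}}\right) = 6^{2} \left(-5\right) \left(- \frac{4}{-1} + \frac{6}{3 \cdot \frac{1}{6}}\right) = 36 \left(-5\right) \left(\left(-4\right) \left(-1\right) + \frac{6}{3 \cdot \frac{1}{6}}\right) = - 180 \left(4 + 6 \frac{1}{\frac{1}{2}}\right) = - 180 \left(4 + 6 \cdot 2\right) = - 180 \left(4 + 12\right) = \left(-180\right) 16 = -2880$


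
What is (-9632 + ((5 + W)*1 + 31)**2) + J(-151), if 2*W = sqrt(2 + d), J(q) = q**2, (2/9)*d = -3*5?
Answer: 115589/8 + 18*I*sqrt(262) ≈ 14449.0 + 291.36*I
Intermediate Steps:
d = -135/2 (d = 9*(-3*5)/2 = (9/2)*(-15) = -135/2 ≈ -67.500)
W = I*sqrt(262)/4 (W = sqrt(2 - 135/2)/2 = sqrt(-131/2)/2 = (I*sqrt(262)/2)/2 = I*sqrt(262)/4 ≈ 4.0466*I)
(-9632 + ((5 + W)*1 + 31)**2) + J(-151) = (-9632 + ((5 + I*sqrt(262)/4)*1 + 31)**2) + (-151)**2 = (-9632 + ((5 + I*sqrt(262)/4) + 31)**2) + 22801 = (-9632 + (36 + I*sqrt(262)/4)**2) + 22801 = 13169 + (36 + I*sqrt(262)/4)**2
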